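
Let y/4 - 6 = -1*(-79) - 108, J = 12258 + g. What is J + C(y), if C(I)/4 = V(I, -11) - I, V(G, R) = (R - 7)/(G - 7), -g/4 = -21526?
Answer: 1086038/11 ≈ 98731.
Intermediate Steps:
g = 86104 (g = -4*(-21526) = 86104)
V(G, R) = (-7 + R)/(-7 + G)
J = 98362 (J = 12258 + 86104 = 98362)
y = -92 (y = 24 + 4*(-1*(-79) - 108) = 24 + 4*(79 - 108) = 24 + 4*(-29) = 24 - 116 = -92)
C(I) = -72/(-7 + I) - 4*I (C(I) = 4*((-7 - 11)/(-7 + I) - I) = 4*(-18/(-7 + I) - I) = 4*(-I - 18/(-7 + I)) = -72/(-7 + I) - 4*I)
J + C(y) = 98362 + 4*(-18 - 1*(-92)*(-7 - 92))/(-7 - 92) = 98362 + 4*(-18 - 1*(-92)*(-99))/(-99) = 98362 + 4*(-1/99)*(-18 - 9108) = 98362 + 4*(-1/99)*(-9126) = 98362 + 4056/11 = 1086038/11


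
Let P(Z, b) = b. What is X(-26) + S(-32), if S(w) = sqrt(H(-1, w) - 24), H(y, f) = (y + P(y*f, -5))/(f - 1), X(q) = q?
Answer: -26 + I*sqrt(2882)/11 ≈ -26.0 + 4.8804*I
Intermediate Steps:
H(y, f) = (-5 + y)/(-1 + f) (H(y, f) = (y - 5)/(f - 1) = (-5 + y)/(-1 + f))
S(w) = sqrt(-24 - 6/(-1 + w)) (S(w) = sqrt((-5 - 1)/(-1 + w) - 24) = sqrt(-6/(-1 + w) - 24) = sqrt(-24 - 6/(-1 + w)))
X(-26) + S(-32) = -26 + sqrt(6)*sqrt((3 - 4*(-32))/(-1 - 32)) = -26 + sqrt(6)*sqrt((3 + 128)/(-33)) = -26 + sqrt(6)*sqrt(-1/33*131) = -26 + sqrt(6)*sqrt(-131/33) = -26 + sqrt(6)*(I*sqrt(4323)/33) = -26 + I*sqrt(2882)/11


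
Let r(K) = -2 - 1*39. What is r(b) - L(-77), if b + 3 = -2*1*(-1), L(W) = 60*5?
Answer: -341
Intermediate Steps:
L(W) = 300
b = -1 (b = -3 - 2*1*(-1) = -3 - 2*(-1) = -3 + 2 = -1)
r(K) = -41 (r(K) = -2 - 39 = -41)
r(b) - L(-77) = -41 - 1*300 = -41 - 300 = -341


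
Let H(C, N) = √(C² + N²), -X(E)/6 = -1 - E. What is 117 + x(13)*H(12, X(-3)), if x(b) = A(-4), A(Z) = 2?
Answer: 117 + 24*√2 ≈ 150.94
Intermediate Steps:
X(E) = 6 + 6*E (X(E) = -6*(-1 - E) = 6 + 6*E)
x(b) = 2
117 + x(13)*H(12, X(-3)) = 117 + 2*√(12² + (6 + 6*(-3))²) = 117 + 2*√(144 + (6 - 18)²) = 117 + 2*√(144 + (-12)²) = 117 + 2*√(144 + 144) = 117 + 2*√288 = 117 + 2*(12*√2) = 117 + 24*√2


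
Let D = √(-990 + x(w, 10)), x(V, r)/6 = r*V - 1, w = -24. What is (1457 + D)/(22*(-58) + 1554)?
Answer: 1457/278 + I*√609/139 ≈ 5.241 + 0.17754*I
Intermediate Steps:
x(V, r) = -6 + 6*V*r (x(V, r) = 6*(r*V - 1) = 6*(V*r - 1) = 6*(-1 + V*r) = -6 + 6*V*r)
D = 2*I*√609 (D = √(-990 + (-6 + 6*(-24)*10)) = √(-990 + (-6 - 1440)) = √(-990 - 1446) = √(-2436) = 2*I*√609 ≈ 49.356*I)
(1457 + D)/(22*(-58) + 1554) = (1457 + 2*I*√609)/(22*(-58) + 1554) = (1457 + 2*I*√609)/(-1276 + 1554) = (1457 + 2*I*√609)/278 = (1457 + 2*I*√609)*(1/278) = 1457/278 + I*√609/139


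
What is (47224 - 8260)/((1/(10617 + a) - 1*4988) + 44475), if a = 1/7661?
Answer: 1056402851944/1070582576589 ≈ 0.98676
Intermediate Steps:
a = 1/7661 ≈ 0.00013053
(47224 - 8260)/((1/(10617 + a) - 1*4988) + 44475) = (47224 - 8260)/((1/(10617 + 1/7661) - 1*4988) + 44475) = 38964/((1/(81336838/7661) - 4988) + 44475) = 38964/((7661/81336838 - 4988) + 44475) = 38964/(-405708140283/81336838 + 44475) = 38964/(3211747729767/81336838) = 38964*(81336838/3211747729767) = 1056402851944/1070582576589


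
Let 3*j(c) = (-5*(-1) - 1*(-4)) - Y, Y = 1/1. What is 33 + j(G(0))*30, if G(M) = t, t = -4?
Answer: 113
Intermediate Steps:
G(M) = -4
Y = 1
j(c) = 8/3 (j(c) = ((-5*(-1) - 1*(-4)) - 1*1)/3 = ((5 + 4) - 1)/3 = (9 - 1)/3 = (⅓)*8 = 8/3)
33 + j(G(0))*30 = 33 + (8/3)*30 = 33 + 80 = 113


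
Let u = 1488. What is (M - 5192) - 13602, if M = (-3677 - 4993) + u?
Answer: -25976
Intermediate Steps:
M = -7182 (M = (-3677 - 4993) + 1488 = -8670 + 1488 = -7182)
(M - 5192) - 13602 = (-7182 - 5192) - 13602 = -12374 - 13602 = -25976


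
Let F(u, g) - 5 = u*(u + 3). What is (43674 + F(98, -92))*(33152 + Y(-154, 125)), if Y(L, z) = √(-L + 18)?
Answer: 1776184704 + 107154*√43 ≈ 1.7769e+9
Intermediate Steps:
Y(L, z) = √(18 - L)
F(u, g) = 5 + u*(3 + u) (F(u, g) = 5 + u*(u + 3) = 5 + u*(3 + u))
(43674 + F(98, -92))*(33152 + Y(-154, 125)) = (43674 + (5 + 98² + 3*98))*(33152 + √(18 - 1*(-154))) = (43674 + (5 + 9604 + 294))*(33152 + √(18 + 154)) = (43674 + 9903)*(33152 + √172) = 53577*(33152 + 2*√43) = 1776184704 + 107154*√43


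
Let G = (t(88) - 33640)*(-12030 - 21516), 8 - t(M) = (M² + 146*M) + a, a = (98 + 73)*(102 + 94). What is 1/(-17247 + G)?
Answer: 1/2943308793 ≈ 3.3975e-10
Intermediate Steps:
a = 33516 (a = 171*196 = 33516)
t(M) = -33508 - M² - 146*M (t(M) = 8 - ((M² + 146*M) + 33516) = 8 - (33516 + M² + 146*M) = 8 + (-33516 - M² - 146*M) = -33508 - M² - 146*M)
G = 2943326040 (G = ((-33508 - 1*88² - 146*88) - 33640)*(-12030 - 21516) = ((-33508 - 1*7744 - 12848) - 33640)*(-33546) = ((-33508 - 7744 - 12848) - 33640)*(-33546) = (-54100 - 33640)*(-33546) = -87740*(-33546) = 2943326040)
1/(-17247 + G) = 1/(-17247 + 2943326040) = 1/2943308793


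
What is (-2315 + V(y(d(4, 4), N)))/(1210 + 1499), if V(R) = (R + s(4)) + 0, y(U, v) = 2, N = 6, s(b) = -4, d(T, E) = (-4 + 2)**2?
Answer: -331/387 ≈ -0.85530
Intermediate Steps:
d(T, E) = 4 (d(T, E) = (-2)**2 = 4)
V(R) = -4 + R (V(R) = (R - 4) + 0 = (-4 + R) + 0 = -4 + R)
(-2315 + V(y(d(4, 4), N)))/(1210 + 1499) = (-2315 + (-4 + 2))/(1210 + 1499) = (-2315 - 2)/2709 = -2317*1/2709 = -331/387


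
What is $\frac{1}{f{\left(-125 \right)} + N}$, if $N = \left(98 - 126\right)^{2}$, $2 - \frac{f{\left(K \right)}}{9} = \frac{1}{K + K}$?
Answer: $\frac{250}{200509} \approx 0.0012468$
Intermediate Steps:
$f{\left(K \right)} = 18 - \frac{9}{2 K}$ ($f{\left(K \right)} = 18 - \frac{9}{K + K} = 18 - \frac{9}{2 K}$)
$N = 784$ ($N = \left(-28\right)^{2} = 784$)
$\frac{1}{f{\left(-125 \right)} + N} = \frac{1}{\left(18 - \frac{9}{2 \left(-125\right)}\right) + 784} = \frac{1}{\left(18 - - \frac{9}{250}\right) + 784} = \frac{1}{\left(18 + \frac{9}{250}\right) + 784} = \frac{1}{\frac{4509}{250} + 784} = \frac{1}{\frac{200509}{250}} = \frac{250}{200509}$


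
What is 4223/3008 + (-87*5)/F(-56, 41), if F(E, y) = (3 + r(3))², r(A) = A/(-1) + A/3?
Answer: -1304257/3008 ≈ -433.60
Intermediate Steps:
r(A) = -2*A/3 (r(A) = A*(-1) + A*(⅓) = -A + A/3 = -2*A/3)
F(E, y) = 1 (F(E, y) = (3 - ⅔*3)² = (3 - 2)² = 1² = 1)
4223/3008 + (-87*5)/F(-56, 41) = 4223/3008 - 87*5/1 = 4223*(1/3008) - 435*1 = 4223/3008 - 435 = -1304257/3008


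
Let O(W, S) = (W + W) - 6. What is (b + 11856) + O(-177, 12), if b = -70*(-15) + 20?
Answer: 12566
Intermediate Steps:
b = 1070 (b = 1050 + 20 = 1070)
O(W, S) = -6 + 2*W (O(W, S) = 2*W - 6 = -6 + 2*W)
(b + 11856) + O(-177, 12) = (1070 + 11856) + (-6 + 2*(-177)) = 12926 + (-6 - 354) = 12926 - 360 = 12566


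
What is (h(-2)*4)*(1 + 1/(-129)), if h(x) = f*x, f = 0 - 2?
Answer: 2048/129 ≈ 15.876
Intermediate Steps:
f = -2
h(x) = -2*x
(h(-2)*4)*(1 + 1/(-129)) = (-2*(-2)*4)*(1 + 1/(-129)) = (4*4)*(1 - 1/129) = 16*(128/129) = 2048/129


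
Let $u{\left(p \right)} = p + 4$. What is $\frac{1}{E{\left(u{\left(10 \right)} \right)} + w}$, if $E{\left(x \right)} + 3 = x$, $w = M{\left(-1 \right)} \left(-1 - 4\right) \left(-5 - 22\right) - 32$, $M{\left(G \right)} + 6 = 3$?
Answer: $- \frac{1}{426} \approx -0.0023474$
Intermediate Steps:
$M{\left(G \right)} = -3$ ($M{\left(G \right)} = -6 + 3 = -3$)
$u{\left(p \right)} = 4 + p$
$w = -437$ ($w = - 3 \left(-1 - 4\right) \left(-5 - 22\right) - 32 = \left(-3\right) \left(-5\right) \left(-27\right) - 32 = 15 \left(-27\right) - 32 = -405 - 32 = -437$)
$E{\left(x \right)} = -3 + x$
$\frac{1}{E{\left(u{\left(10 \right)} \right)} + w} = \frac{1}{\left(-3 + \left(4 + 10\right)\right) - 437} = \frac{1}{\left(-3 + 14\right) - 437} = \frac{1}{11 - 437} = \frac{1}{-426} = - \frac{1}{426}$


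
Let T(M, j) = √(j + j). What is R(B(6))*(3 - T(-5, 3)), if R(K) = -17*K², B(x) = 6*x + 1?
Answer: -69819 + 23273*√6 ≈ -12812.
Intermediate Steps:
B(x) = 1 + 6*x
T(M, j) = √2*√j (T(M, j) = √(2*j) = √2*√j)
R(B(6))*(3 - T(-5, 3)) = (-17*(1 + 6*6)²)*(3 - √2*√3) = (-17*(1 + 36)²)*(3 - √6) = (-17*37²)*(3 - √6) = (-17*1369)*(3 - √6) = -23273*(3 - √6) = -69819 + 23273*√6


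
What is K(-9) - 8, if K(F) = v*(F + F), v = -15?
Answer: 262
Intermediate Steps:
K(F) = -30*F (K(F) = -15*(F + F) = -30*F)
K(-9) - 8 = -30*(-9) - 8 = 270 - 8 = 262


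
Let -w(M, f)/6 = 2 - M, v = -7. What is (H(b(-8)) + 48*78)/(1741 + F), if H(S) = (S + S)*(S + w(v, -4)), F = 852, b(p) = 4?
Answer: 3344/2593 ≈ 1.2896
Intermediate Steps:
w(M, f) = -12 + 6*M (w(M, f) = -6*(2 - M) = -12 + 6*M)
H(S) = 2*S*(-54 + S) (H(S) = (S + S)*(S + (-12 + 6*(-7))) = (2*S)*(S + (-12 - 42)) = (2*S)*(S - 54) = (2*S)*(-54 + S) = 2*S*(-54 + S))
(H(b(-8)) + 48*78)/(1741 + F) = (2*4*(-54 + 4) + 48*78)/(1741 + 852) = (2*4*(-50) + 3744)/2593 = (-400 + 3744)*(1/2593) = 3344*(1/2593) = 3344/2593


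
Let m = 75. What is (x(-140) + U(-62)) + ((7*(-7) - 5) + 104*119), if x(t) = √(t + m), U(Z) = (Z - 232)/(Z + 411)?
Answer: 4300084/349 + I*√65 ≈ 12321.0 + 8.0623*I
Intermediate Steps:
U(Z) = (-232 + Z)/(411 + Z)
x(t) = √(75 + t) (x(t) = √(t + 75) = √(75 + t))
(x(-140) + U(-62)) + ((7*(-7) - 5) + 104*119) = (√(75 - 140) + (-232 - 62)/(411 - 62)) + ((7*(-7) - 5) + 104*119) = (√(-65) - 294/349) + ((-49 - 5) + 12376) = (I*√65 + (1/349)*(-294)) + (-54 + 12376) = (I*√65 - 294/349) + 12322 = (-294/349 + I*√65) + 12322 = 4300084/349 + I*√65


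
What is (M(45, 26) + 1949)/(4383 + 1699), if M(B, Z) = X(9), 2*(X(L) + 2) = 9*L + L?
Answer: 996/3041 ≈ 0.32752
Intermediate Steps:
X(L) = -2 + 5*L (X(L) = -2 + (9*L + L)/2 = -2 + (10*L)/2 = -2 + 5*L)
M(B, Z) = 43 (M(B, Z) = -2 + 5*9 = -2 + 45 = 43)
(M(45, 26) + 1949)/(4383 + 1699) = (43 + 1949)/(4383 + 1699) = 1992/6082 = 1992*(1/6082) = 996/3041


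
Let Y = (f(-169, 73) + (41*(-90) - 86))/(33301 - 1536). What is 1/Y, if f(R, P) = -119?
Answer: -6353/779 ≈ -8.1553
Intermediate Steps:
Y = -779/6353 (Y = (-119 + (41*(-90) - 86))/(33301 - 1536) = (-119 + (-3690 - 86))/31765 = (-119 - 3776)*(1/31765) = -3895*1/31765 = -779/6353 ≈ -0.12262)
1/Y = 1/(-779/6353) = -6353/779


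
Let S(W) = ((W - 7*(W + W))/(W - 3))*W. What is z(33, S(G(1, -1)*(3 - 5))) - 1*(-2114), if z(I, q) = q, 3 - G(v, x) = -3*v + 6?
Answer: 2114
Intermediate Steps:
G(v, x) = -3 + 3*v (G(v, x) = 3 - (-3*v + 6) = 3 - (6 - 3*v) = 3 + (-6 + 3*v) = -3 + 3*v)
S(W) = -13*W²/(-3 + W) (S(W) = ((W - 14*W)/(-3 + W))*W = ((-13*W)/(-3 + W))*W = (-13*W/(-3 + W))*W = -13*W²/(-3 + W))
z(33, S(G(1, -1)*(3 - 5))) - 1*(-2114) = -13*((-3 + 3*1)*(3 - 5))²/(-3 + (-3 + 3*1)*(3 - 5)) - 1*(-2114) = -13*((-3 + 3)*(-2))²/(-3 + (-3 + 3)*(-2)) + 2114 = -13*(0*(-2))²/(-3 + 0*(-2)) + 2114 = -13*0²/(-3 + 0) + 2114 = -13*0/(-3) + 2114 = -13*0*(-⅓) + 2114 = 0 + 2114 = 2114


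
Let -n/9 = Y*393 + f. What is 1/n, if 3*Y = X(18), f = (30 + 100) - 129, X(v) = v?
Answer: -1/21231 ≈ -4.7101e-5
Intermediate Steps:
f = 1 (f = 130 - 129 = 1)
Y = 6 (Y = (1/3)*18 = 6)
n = -21231 (n = -9*(6*393 + 1) = -9*(2358 + 1) = -9*2359 = -21231)
1/n = 1/(-21231) = -1/21231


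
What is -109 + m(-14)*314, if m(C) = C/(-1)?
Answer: 4287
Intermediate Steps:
m(C) = -C (m(C) = C*(-1) = -C)
-109 + m(-14)*314 = -109 - 1*(-14)*314 = -109 + 14*314 = -109 + 4396 = 4287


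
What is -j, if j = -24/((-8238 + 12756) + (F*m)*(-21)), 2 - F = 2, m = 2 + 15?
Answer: 4/753 ≈ 0.0053121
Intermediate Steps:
m = 17
F = 0 (F = 2 - 1*2 = 2 - 2 = 0)
j = -4/753 (j = -24/((-8238 + 12756) + (0*17)*(-21)) = -24/(4518 + 0*(-21)) = -24/(4518 + 0) = -24/4518 = (1/4518)*(-24) = -4/753 ≈ -0.0053121)
-j = -1*(-4/753) = 4/753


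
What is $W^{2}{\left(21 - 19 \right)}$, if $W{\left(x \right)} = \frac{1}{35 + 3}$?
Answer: $\frac{1}{1444} \approx 0.00069252$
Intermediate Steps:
$W{\left(x \right)} = \frac{1}{38}$
$W^{2}{\left(21 - 19 \right)} = \left(\frac{1}{38}\right)^{2} = \frac{1}{1444}$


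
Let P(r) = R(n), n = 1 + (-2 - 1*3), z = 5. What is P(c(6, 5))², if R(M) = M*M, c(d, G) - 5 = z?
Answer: 256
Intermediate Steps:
n = -4 (n = 1 + (-2 - 3) = 1 - 5 = -4)
c(d, G) = 10 (c(d, G) = 5 + 5 = 10)
R(M) = M²
P(r) = 16 (P(r) = (-4)² = 16)
P(c(6, 5))² = 16² = 256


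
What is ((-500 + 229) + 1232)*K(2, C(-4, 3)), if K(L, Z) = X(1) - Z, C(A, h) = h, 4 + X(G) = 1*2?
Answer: -4805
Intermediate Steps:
X(G) = -2 (X(G) = -4 + 1*2 = -4 + 2 = -2)
K(L, Z) = -2 - Z
((-500 + 229) + 1232)*K(2, C(-4, 3)) = ((-500 + 229) + 1232)*(-2 - 1*3) = (-271 + 1232)*(-2 - 3) = 961*(-5) = -4805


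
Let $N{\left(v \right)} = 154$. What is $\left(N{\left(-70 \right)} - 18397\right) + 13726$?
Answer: $-4517$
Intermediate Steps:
$\left(N{\left(-70 \right)} - 18397\right) + 13726 = \left(154 - 18397\right) + 13726 = -18243 + 13726 = -4517$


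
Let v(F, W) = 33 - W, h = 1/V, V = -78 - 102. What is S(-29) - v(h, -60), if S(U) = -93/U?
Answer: -2604/29 ≈ -89.793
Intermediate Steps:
V = -180
h = -1/180 (h = 1/(-180) = -1/180 ≈ -0.0055556)
S(-29) - v(h, -60) = -93/(-29) - (33 - 1*(-60)) = -93*(-1/29) - (33 + 60) = 93/29 - 1*93 = 93/29 - 93 = -2604/29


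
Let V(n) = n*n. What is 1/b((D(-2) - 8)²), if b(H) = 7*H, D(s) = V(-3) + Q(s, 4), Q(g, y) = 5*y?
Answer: 1/3087 ≈ 0.00032394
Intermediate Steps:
V(n) = n²
D(s) = 29 (D(s) = (-3)² + 5*4 = 9 + 20 = 29)
1/b((D(-2) - 8)²) = 1/(7*(29 - 8)²) = 1/(7*21²) = 1/(7*441) = 1/3087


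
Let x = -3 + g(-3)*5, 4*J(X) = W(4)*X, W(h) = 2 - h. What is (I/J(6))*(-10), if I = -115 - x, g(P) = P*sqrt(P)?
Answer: -1120/3 + 50*I*sqrt(3) ≈ -373.33 + 86.603*I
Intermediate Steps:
g(P) = P**(3/2)
J(X) = -X/2 (J(X) = ((2 - 1*4)*X)/4 = ((2 - 4)*X)/4 = (-2*X)/4 = -X/2)
x = -3 - 15*I*sqrt(3) (x = -3 + (-3)**(3/2)*5 = -3 - 3*I*sqrt(3)*5 = -3 - 15*I*sqrt(3) ≈ -3.0 - 25.981*I)
I = -112 + 15*I*sqrt(3) (I = -115 - (-3 - 15*I*sqrt(3)) = -115 + (3 + 15*I*sqrt(3)) = -112 + 15*I*sqrt(3) ≈ -112.0 + 25.981*I)
(I/J(6))*(-10) = ((-112 + 15*I*sqrt(3))/((-1/2*6)))*(-10) = ((-112 + 15*I*sqrt(3))/(-3))*(-10) = ((-112 + 15*I*sqrt(3))*(-1/3))*(-10) = (112/3 - 5*I*sqrt(3))*(-10) = -1120/3 + 50*I*sqrt(3)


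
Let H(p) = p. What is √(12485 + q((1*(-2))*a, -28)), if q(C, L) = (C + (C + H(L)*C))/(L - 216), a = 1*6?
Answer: √46451927/61 ≈ 111.73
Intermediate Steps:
a = 6
q(C, L) = (2*C + C*L)/(-216 + L) (q(C, L) = (C + (C + L*C))/(L - 216) = (C + (C + C*L))/(-216 + L) = (2*C + C*L)/(-216 + L))
√(12485 + q((1*(-2))*a, -28)) = √(12485 + ((1*(-2))*6)*(2 - 28)/(-216 - 28)) = √(12485 - 2*6*(-26)/(-244)) = √(12485 - 12*(-1/244)*(-26)) = √(12485 - 78/61) = √(761507/61) = √46451927/61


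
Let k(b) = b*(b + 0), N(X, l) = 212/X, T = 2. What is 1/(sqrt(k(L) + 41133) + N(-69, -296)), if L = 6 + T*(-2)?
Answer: 14628/195808313 + 4761*sqrt(41137)/195808313 ≈ 0.0050063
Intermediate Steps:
L = 2 (L = 6 + 2*(-2) = 6 - 4 = 2)
k(b) = b**2 (k(b) = b*b = b**2)
1/(sqrt(k(L) + 41133) + N(-69, -296)) = 1/(sqrt(2**2 + 41133) + 212/(-69)) = 1/(sqrt(4 + 41133) + 212*(-1/69)) = 1/(sqrt(41137) - 212/69) = 1/(-212/69 + sqrt(41137))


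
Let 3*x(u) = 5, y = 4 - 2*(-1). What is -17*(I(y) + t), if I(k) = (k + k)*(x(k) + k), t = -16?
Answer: -1292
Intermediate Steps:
y = 6 (y = 4 + 2 = 6)
x(u) = 5/3 (x(u) = (⅓)*5 = 5/3)
I(k) = 2*k*(5/3 + k) (I(k) = (k + k)*(5/3 + k) = (2*k)*(5/3 + k) = 2*k*(5/3 + k))
-17*(I(y) + t) = -17*((⅔)*6*(5 + 3*6) - 16) = -17*((⅔)*6*(5 + 18) - 16) = -17*((⅔)*6*23 - 16) = -17*(92 - 16) = -17*76 = -1292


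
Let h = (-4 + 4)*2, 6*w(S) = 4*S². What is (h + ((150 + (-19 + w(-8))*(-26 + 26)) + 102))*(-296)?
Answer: -74592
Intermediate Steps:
w(S) = 2*S²/3 (w(S) = (4*S²)/6 = 2*S²/3)
h = 0 (h = 0*2 = 0)
(h + ((150 + (-19 + w(-8))*(-26 + 26)) + 102))*(-296) = (0 + ((150 + (-19 + (⅔)*(-8)²)*(-26 + 26)) + 102))*(-296) = (0 + ((150 + (-19 + (⅔)*64)*0) + 102))*(-296) = (0 + ((150 + (-19 + 128/3)*0) + 102))*(-296) = (0 + ((150 + (71/3)*0) + 102))*(-296) = (0 + ((150 + 0) + 102))*(-296) = (0 + (150 + 102))*(-296) = (0 + 252)*(-296) = 252*(-296) = -74592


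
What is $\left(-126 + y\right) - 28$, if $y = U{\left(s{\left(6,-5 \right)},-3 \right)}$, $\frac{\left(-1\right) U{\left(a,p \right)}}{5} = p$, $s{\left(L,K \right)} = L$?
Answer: $-139$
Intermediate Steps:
$U{\left(a,p \right)} = - 5 p$
$y = 15$ ($y = \left(-5\right) \left(-3\right) = 15$)
$\left(-126 + y\right) - 28 = \left(-126 + 15\right) - 28 = -111 - 28 = -139$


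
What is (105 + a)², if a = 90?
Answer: 38025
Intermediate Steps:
(105 + a)² = (105 + 90)² = 195² = 38025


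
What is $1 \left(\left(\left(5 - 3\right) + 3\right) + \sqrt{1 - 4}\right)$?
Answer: $5 + i \sqrt{3} \approx 5.0 + 1.732 i$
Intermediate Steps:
$1 \left(\left(\left(5 - 3\right) + 3\right) + \sqrt{1 - 4}\right) = 1 \left(\left(2 + 3\right) + \sqrt{-3}\right) = 1 \left(5 + i \sqrt{3}\right) = 5 + i \sqrt{3}$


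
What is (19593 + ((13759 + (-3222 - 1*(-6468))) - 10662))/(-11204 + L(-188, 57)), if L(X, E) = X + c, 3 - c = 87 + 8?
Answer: -6484/2871 ≈ -2.2584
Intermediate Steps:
c = -92 (c = 3 - (87 + 8) = 3 - 1*95 = 3 - 95 = -92)
L(X, E) = -92 + X (L(X, E) = X - 92 = -92 + X)
(19593 + ((13759 + (-3222 - 1*(-6468))) - 10662))/(-11204 + L(-188, 57)) = (19593 + ((13759 + (-3222 - 1*(-6468))) - 10662))/(-11204 + (-92 - 188)) = (19593 + ((13759 + (-3222 + 6468)) - 10662))/(-11204 - 280) = (19593 + ((13759 + 3246) - 10662))/(-11484) = (19593 + (17005 - 10662))*(-1/11484) = (19593 + 6343)*(-1/11484) = 25936*(-1/11484) = -6484/2871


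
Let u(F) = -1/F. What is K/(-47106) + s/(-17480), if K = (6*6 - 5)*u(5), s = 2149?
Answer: -50561209/411706440 ≈ -0.12281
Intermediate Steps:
K = -31/5 (K = (6*6 - 5)*(-1/5) = (36 - 5)*(-1*⅕) = 31*(-⅕) = -31/5 ≈ -6.2000)
K/(-47106) + s/(-17480) = -31/5/(-47106) + 2149/(-17480) = -31/5*(-1/47106) + 2149*(-1/17480) = 31/235530 - 2149/17480 = -50561209/411706440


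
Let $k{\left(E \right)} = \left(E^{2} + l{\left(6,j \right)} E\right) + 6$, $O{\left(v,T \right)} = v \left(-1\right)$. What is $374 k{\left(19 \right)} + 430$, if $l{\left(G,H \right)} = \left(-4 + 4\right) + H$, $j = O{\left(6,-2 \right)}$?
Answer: $95052$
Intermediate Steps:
$O{\left(v,T \right)} = - v$
$j = -6$ ($j = \left(-1\right) 6 = -6$)
$l{\left(G,H \right)} = H$ ($l{\left(G,H \right)} = 0 + H = H$)
$k{\left(E \right)} = 6 + E^{2} - 6 E$ ($k{\left(E \right)} = \left(E^{2} - 6 E\right) + 6 = 6 + E^{2} - 6 E$)
$374 k{\left(19 \right)} + 430 = 374 \left(6 + 19^{2} - 114\right) + 430 = 374 \left(6 + 361 - 114\right) + 430 = 374 \cdot 253 + 430 = 94622 + 430 = 95052$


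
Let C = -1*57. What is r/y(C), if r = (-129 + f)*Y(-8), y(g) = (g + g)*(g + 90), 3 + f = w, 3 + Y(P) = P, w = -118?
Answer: -125/171 ≈ -0.73099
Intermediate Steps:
Y(P) = -3 + P
f = -121 (f = -3 - 118 = -121)
C = -57
y(g) = 2*g*(90 + g) (y(g) = (2*g)*(90 + g) = 2*g*(90 + g))
r = 2750 (r = (-129 - 121)*(-3 - 8) = -250*(-11) = 2750)
r/y(C) = 2750/((2*(-57)*(90 - 57))) = 2750/((2*(-57)*33)) = 2750/(-3762) = 2750*(-1/3762) = -125/171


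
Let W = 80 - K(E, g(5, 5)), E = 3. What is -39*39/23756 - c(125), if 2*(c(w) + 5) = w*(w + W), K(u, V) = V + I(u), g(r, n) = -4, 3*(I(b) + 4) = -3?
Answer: -317619241/23756 ≈ -13370.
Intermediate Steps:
I(b) = -5 (I(b) = -4 + (⅓)*(-3) = -4 - 1 = -5)
K(u, V) = -5 + V (K(u, V) = V - 5 = -5 + V)
W = 89 (W = 80 - (-5 - 4) = 80 - 1*(-9) = 80 + 9 = 89)
c(w) = -5 + w*(89 + w)/2 (c(w) = -5 + (w*(w + 89))/2 = -5 + (w*(89 + w))/2 = -5 + w*(89 + w)/2)
-39*39/23756 - c(125) = -39*39/23756 - (-5 + (½)*125² + (89/2)*125) = -1521*1/23756 - (-5 + (½)*15625 + 11125/2) = -1521/23756 - (-5 + 15625/2 + 11125/2) = -1521/23756 - 1*13370 = -1521/23756 - 13370 = -317619241/23756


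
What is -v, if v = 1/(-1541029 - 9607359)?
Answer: 1/11148388 ≈ 8.9699e-8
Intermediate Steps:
v = -1/11148388 (v = 1/(-11148388) = -1/11148388 ≈ -8.9699e-8)
-v = -1*(-1/11148388) = 1/11148388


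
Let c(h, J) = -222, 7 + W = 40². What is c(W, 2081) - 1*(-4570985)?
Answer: 4570763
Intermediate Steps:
W = 1593 (W = -7 + 40² = -7 + 1600 = 1593)
c(W, 2081) - 1*(-4570985) = -222 - 1*(-4570985) = -222 + 4570985 = 4570763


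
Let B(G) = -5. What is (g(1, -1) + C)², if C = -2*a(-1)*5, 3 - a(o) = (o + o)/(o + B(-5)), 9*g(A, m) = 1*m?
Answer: 58081/81 ≈ 717.05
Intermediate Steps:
g(A, m) = m/9 (g(A, m) = (1*m)/9 = m/9)
a(o) = 3 - 2*o/(-5 + o) (a(o) = 3 - (o + o)/(o - 5) = 3 - 2*o/(-5 + o))
C = -80/3 (C = -2*(-15 - 1)/(-5 - 1)*5 = -2*(-16)/(-6)*5 = -(-1)*(-16)/3*5 = -2*8/3*5 = -16/3*5 = -80/3 ≈ -26.667)
(g(1, -1) + C)² = ((⅑)*(-1) - 80/3)² = (-⅑ - 80/3)² = (-241/9)² = 58081/81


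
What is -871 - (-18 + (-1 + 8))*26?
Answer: -585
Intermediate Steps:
-871 - (-18 + (-1 + 8))*26 = -871 - (-18 + 7)*26 = -871 - (-11)*26 = -871 - 1*(-286) = -871 + 286 = -585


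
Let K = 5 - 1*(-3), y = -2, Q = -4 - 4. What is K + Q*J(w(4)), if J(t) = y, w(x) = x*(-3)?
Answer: 24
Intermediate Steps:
w(x) = -3*x
Q = -8
J(t) = -2
K = 8 (K = 5 + 3 = 8)
K + Q*J(w(4)) = 8 - 8*(-2) = 8 + 16 = 24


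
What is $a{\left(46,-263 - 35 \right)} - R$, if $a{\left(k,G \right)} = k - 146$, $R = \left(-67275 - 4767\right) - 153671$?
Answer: $225613$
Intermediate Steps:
$R = -225713$ ($R = -72042 - 153671 = -225713$)
$a{\left(k,G \right)} = -146 + k$
$a{\left(46,-263 - 35 \right)} - R = \left(-146 + 46\right) - -225713 = -100 + 225713 = 225613$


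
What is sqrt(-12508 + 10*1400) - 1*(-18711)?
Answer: 18711 + 2*sqrt(373) ≈ 18750.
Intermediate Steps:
sqrt(-12508 + 10*1400) - 1*(-18711) = sqrt(-12508 + 14000) + 18711 = sqrt(1492) + 18711 = 2*sqrt(373) + 18711 = 18711 + 2*sqrt(373)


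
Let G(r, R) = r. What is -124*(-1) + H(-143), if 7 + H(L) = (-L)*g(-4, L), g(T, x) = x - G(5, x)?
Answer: -21047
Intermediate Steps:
g(T, x) = -5 + x (g(T, x) = x - 1*5 = x - 5 = -5 + x)
H(L) = -7 - L*(-5 + L) (H(L) = -7 + (-L)*(-5 + L) = -7 - L*(-5 + L))
-124*(-1) + H(-143) = -124*(-1) + (-7 - 1*(-143)*(-5 - 143)) = 124 + (-7 - 1*(-143)*(-148)) = 124 + (-7 - 21164) = 124 - 21171 = -21047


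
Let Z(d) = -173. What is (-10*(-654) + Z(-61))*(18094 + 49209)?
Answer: 428518201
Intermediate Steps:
(-10*(-654) + Z(-61))*(18094 + 49209) = (-10*(-654) - 173)*(18094 + 49209) = (6540 - 173)*67303 = 6367*67303 = 428518201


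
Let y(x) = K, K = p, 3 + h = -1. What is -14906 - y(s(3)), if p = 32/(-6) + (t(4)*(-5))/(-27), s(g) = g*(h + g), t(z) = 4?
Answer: -402338/27 ≈ -14901.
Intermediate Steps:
h = -4 (h = -3 - 1 = -4)
s(g) = g*(-4 + g)
p = -124/27 (p = 32/(-6) + (4*(-5))/(-27) = 32*(-⅙) - 20*(-1/27) = -16/3 + 20/27 = -124/27 ≈ -4.5926)
K = -124/27 ≈ -4.5926
y(x) = -124/27
-14906 - y(s(3)) = -14906 - 1*(-124/27) = -14906 + 124/27 = -402338/27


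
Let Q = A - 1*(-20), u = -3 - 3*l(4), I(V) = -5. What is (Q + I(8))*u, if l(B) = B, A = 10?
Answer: -375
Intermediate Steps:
u = -15 (u = -3 - 3*4 = -3 - 12 = -15)
Q = 30 (Q = 10 - 1*(-20) = 10 + 20 = 30)
(Q + I(8))*u = (30 - 5)*(-15) = 25*(-15) = -375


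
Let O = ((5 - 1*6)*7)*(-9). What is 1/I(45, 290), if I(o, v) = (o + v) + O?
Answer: 1/398 ≈ 0.0025126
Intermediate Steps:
O = 63 (O = ((5 - 6)*7)*(-9) = -1*7*(-9) = -7*(-9) = 63)
I(o, v) = 63 + o + v (I(o, v) = (o + v) + 63 = 63 + o + v)
1/I(45, 290) = 1/(63 + 45 + 290) = 1/398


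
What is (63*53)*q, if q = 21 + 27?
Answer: 160272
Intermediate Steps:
q = 48
(63*53)*q = (63*53)*48 = 3339*48 = 160272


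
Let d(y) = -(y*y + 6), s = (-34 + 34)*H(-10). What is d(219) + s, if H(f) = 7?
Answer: -47967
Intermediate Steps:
s = 0 (s = (-34 + 34)*7 = 0*7 = 0)
d(y) = -6 - y² (d(y) = -(y² + 6) = -(6 + y²) = -6 - y²)
d(219) + s = (-6 - 1*219²) + 0 = (-6 - 1*47961) + 0 = (-6 - 47961) + 0 = -47967 + 0 = -47967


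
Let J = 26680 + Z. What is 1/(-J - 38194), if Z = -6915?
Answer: -1/57959 ≈ -1.7254e-5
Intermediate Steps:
J = 19765 (J = 26680 - 6915 = 19765)
1/(-J - 38194) = 1/(-1*19765 - 38194) = 1/(-19765 - 38194) = 1/(-57959) = -1/57959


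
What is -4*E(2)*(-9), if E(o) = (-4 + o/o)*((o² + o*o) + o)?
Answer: -1080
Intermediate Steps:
E(o) = -6*o² - 3*o (E(o) = (-4 + 1)*((o² + o²) + o) = -3*(2*o² + o) = -3*(o + 2*o²) = -6*o² - 3*o)
-4*E(2)*(-9) = -4*(-3*2*(1 + 2*2))*(-9) = -4*(-3*2*(1 + 4))*(-9) = -4*(-3*2*5)*(-9) = -4*(-30)*(-9) = -(-120)*(-9) = -1*1080 = -1080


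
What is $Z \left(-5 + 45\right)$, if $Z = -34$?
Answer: $-1360$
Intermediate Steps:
$Z \left(-5 + 45\right) = - 34 \left(-5 + 45\right) = \left(-34\right) 40 = -1360$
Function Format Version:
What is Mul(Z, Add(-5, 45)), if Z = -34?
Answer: -1360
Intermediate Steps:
Mul(Z, Add(-5, 45)) = Mul(-34, Add(-5, 45)) = Mul(-34, 40) = -1360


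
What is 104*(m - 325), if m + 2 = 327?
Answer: 0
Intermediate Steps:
m = 325 (m = -2 + 327 = 325)
104*(m - 325) = 104*(325 - 325) = 104*0 = 0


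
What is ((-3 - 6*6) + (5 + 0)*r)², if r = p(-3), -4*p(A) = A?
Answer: 19881/16 ≈ 1242.6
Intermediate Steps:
p(A) = -A/4
r = ¾ (r = -¼*(-3) = ¾ ≈ 0.75000)
((-3 - 6*6) + (5 + 0)*r)² = ((-3 - 6*6) + (5 + 0)*(¾))² = ((-3 - 36) + 5*(¾))² = (-39 + 15/4)² = (-141/4)² = 19881/16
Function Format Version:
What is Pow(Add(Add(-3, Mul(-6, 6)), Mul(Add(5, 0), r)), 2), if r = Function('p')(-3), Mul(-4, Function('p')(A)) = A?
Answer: Rational(19881, 16) ≈ 1242.6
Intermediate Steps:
Function('p')(A) = Mul(Rational(-1, 4), A)
r = Rational(3, 4) (r = Mul(Rational(-1, 4), -3) = Rational(3, 4) ≈ 0.75000)
Pow(Add(Add(-3, Mul(-6, 6)), Mul(Add(5, 0), r)), 2) = Pow(Add(Add(-3, Mul(-6, 6)), Mul(Add(5, 0), Rational(3, 4))), 2) = Pow(Add(Add(-3, -36), Mul(5, Rational(3, 4))), 2) = Pow(Add(-39, Rational(15, 4)), 2) = Pow(Rational(-141, 4), 2) = Rational(19881, 16)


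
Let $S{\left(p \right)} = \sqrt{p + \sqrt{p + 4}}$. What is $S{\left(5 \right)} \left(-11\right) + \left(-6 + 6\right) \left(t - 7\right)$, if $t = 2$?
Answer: $- 22 \sqrt{2} \approx -31.113$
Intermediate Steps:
$S{\left(p \right)} = \sqrt{p + \sqrt{4 + p}}$
$S{\left(5 \right)} \left(-11\right) + \left(-6 + 6\right) \left(t - 7\right) = \sqrt{5 + \sqrt{4 + 5}} \left(-11\right) + \left(-6 + 6\right) \left(2 - 7\right) = \sqrt{5 + \sqrt{9}} \left(-11\right) + 0 \left(-5\right) = \sqrt{5 + 3} \left(-11\right) + 0 = \sqrt{8} \left(-11\right) + 0 = 2 \sqrt{2} \left(-11\right) + 0 = - 22 \sqrt{2} + 0 = - 22 \sqrt{2}$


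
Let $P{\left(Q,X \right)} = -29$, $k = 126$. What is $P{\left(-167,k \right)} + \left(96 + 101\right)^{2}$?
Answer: $38780$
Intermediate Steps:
$P{\left(-167,k \right)} + \left(96 + 101\right)^{2} = -29 + \left(96 + 101\right)^{2} = -29 + 197^{2} = -29 + 38809 = 38780$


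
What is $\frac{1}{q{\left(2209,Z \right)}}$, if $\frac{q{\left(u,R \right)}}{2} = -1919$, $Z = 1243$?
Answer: $- \frac{1}{3838} \approx -0.00026055$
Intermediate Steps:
$q{\left(u,R \right)} = -3838$ ($q{\left(u,R \right)} = 2 \left(-1919\right) = -3838$)
$\frac{1}{q{\left(2209,Z \right)}} = \frac{1}{-3838} = - \frac{1}{3838}$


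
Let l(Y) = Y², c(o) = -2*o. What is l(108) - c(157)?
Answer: 11978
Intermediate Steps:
l(108) - c(157) = 108² - (-2)*157 = 11664 - 1*(-314) = 11664 + 314 = 11978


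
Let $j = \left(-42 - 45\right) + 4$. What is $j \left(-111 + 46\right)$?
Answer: $5395$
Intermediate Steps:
$j = -83$ ($j = -87 + 4 = -83$)
$j \left(-111 + 46\right) = - 83 \left(-111 + 46\right) = \left(-83\right) \left(-65\right) = 5395$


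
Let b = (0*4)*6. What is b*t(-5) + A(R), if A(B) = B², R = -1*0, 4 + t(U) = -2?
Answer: 0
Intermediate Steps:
t(U) = -6 (t(U) = -4 - 2 = -6)
R = 0
b = 0 (b = 0*6 = 0)
b*t(-5) + A(R) = 0*(-6) + 0² = 0 + 0 = 0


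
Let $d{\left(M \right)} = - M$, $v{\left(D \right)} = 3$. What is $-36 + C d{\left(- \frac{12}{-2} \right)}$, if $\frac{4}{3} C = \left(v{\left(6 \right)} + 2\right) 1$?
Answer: $- \frac{117}{2} \approx -58.5$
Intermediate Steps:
$C = \frac{15}{4}$ ($C = \frac{3 \left(3 + 2\right) 1}{4} = \frac{3 \cdot 5 \cdot 1}{4} = \frac{3}{4} \cdot 5 = \frac{15}{4} \approx 3.75$)
$-36 + C d{\left(- \frac{12}{-2} \right)} = -36 + \frac{15 \left(- \frac{-12}{-2}\right)}{4} = -36 + \frac{15 \left(- \frac{\left(-12\right) \left(-1\right)}{2}\right)}{4} = -36 + \frac{15 \left(\left(-1\right) 6\right)}{4} = -36 + \frac{15}{4} \left(-6\right) = -36 - \frac{45}{2} = - \frac{117}{2}$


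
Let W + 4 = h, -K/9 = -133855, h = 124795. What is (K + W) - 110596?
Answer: 1218890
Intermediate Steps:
K = 1204695 (K = -9*(-133855) = 1204695)
W = 124791 (W = -4 + 124795 = 124791)
(K + W) - 110596 = (1204695 + 124791) - 110596 = 1329486 - 110596 = 1218890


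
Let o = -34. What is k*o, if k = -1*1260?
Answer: 42840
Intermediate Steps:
k = -1260
k*o = -1260*(-34) = 42840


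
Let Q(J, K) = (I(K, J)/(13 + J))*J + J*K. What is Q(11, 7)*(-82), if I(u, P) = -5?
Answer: -73513/12 ≈ -6126.1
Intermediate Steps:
Q(J, K) = J*K - 5*J/(13 + J) (Q(J, K) = (-5/(13 + J))*J + J*K = -5*J/(13 + J) + J*K = J*K - 5*J/(13 + J))
Q(11, 7)*(-82) = (11*(-5 + 13*7 + 11*7)/(13 + 11))*(-82) = (11*(-5 + 91 + 77)/24)*(-82) = (11*(1/24)*163)*(-82) = (1793/24)*(-82) = -73513/12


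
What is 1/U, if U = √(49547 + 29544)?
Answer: √79091/79091 ≈ 0.0035558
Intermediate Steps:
U = √79091 ≈ 281.23
1/U = 1/(√79091) = √79091/79091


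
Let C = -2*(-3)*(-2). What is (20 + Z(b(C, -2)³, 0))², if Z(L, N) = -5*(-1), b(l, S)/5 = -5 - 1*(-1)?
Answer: 625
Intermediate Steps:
C = -12 (C = 6*(-2) = -12)
b(l, S) = -20 (b(l, S) = 5*(-5 - 1*(-1)) = 5*(-5 + 1) = 5*(-4) = -20)
Z(L, N) = 5
(20 + Z(b(C, -2)³, 0))² = (20 + 5)² = 25² = 625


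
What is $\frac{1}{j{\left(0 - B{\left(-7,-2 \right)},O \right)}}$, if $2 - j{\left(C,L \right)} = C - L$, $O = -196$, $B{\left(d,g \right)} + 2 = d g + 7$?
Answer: $- \frac{1}{175} \approx -0.0057143$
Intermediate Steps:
$B{\left(d,g \right)} = 5 + d g$ ($B{\left(d,g \right)} = -2 + \left(d g + 7\right) = -2 + \left(7 + d g\right) = 5 + d g$)
$j{\left(C,L \right)} = 2 + L - C$ ($j{\left(C,L \right)} = 2 - \left(C - L\right) = 2 + L - C$)
$\frac{1}{j{\left(0 - B{\left(-7,-2 \right)},O \right)}} = \frac{1}{2 - 196 - \left(0 - \left(5 - -14\right)\right)} = \frac{1}{2 - 196 - \left(0 - \left(5 + 14\right)\right)} = \frac{1}{2 - 196 - \left(0 - 19\right)} = \frac{1}{2 - 196 - -19} = \frac{1}{2 - 196 + 19} = \frac{1}{-175} = - \frac{1}{175}$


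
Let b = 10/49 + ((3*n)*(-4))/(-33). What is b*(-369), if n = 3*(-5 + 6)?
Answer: -257562/539 ≈ -477.85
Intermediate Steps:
n = 3 (n = 3*1 = 3)
b = 698/539 (b = 10/49 + ((3*3)*(-4))/(-33) = 10*(1/49) + (9*(-4))*(-1/33) = 10/49 - 36*(-1/33) = 10/49 + 12/11 = 698/539 ≈ 1.2950)
b*(-369) = (698/539)*(-369) = -257562/539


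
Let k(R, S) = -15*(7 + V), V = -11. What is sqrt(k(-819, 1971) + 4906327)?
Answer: sqrt(4906387) ≈ 2215.0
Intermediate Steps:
k(R, S) = 60 (k(R, S) = -15*(7 - 11) = -15*(-4) = 60)
sqrt(k(-819, 1971) + 4906327) = sqrt(60 + 4906327) = sqrt(4906387)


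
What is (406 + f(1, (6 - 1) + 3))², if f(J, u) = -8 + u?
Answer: 164836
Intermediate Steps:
(406 + f(1, (6 - 1) + 3))² = (406 + (-8 + ((6 - 1) + 3)))² = (406 + (-8 + (5 + 3)))² = (406 + (-8 + 8))² = (406 + 0)² = 406² = 164836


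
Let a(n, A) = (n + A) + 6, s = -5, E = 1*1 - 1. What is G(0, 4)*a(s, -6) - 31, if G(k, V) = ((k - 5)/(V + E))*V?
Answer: -6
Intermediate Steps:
E = 0 (E = 1 - 1 = 0)
a(n, A) = 6 + A + n (a(n, A) = (A + n) + 6 = 6 + A + n)
G(k, V) = -5 + k (G(k, V) = ((k - 5)/(V + 0))*V = ((-5 + k)/V)*V = -5 + k)
G(0, 4)*a(s, -6) - 31 = (-5 + 0)*(6 - 6 - 5) - 31 = -5*(-5) - 31 = 25 - 31 = -6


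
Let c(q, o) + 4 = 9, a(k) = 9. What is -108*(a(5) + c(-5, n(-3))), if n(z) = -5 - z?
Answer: -1512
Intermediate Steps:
c(q, o) = 5 (c(q, o) = -4 + 9 = 5)
-108*(a(5) + c(-5, n(-3))) = -108*(9 + 5) = -108*14 = -1512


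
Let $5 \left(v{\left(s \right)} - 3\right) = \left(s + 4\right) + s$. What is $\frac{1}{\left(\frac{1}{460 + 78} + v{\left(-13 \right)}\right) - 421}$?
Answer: $- \frac{2690}{1136251} \approx -0.0023674$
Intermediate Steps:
$v{\left(s \right)} = \frac{19}{5} + \frac{2 s}{5}$ ($v{\left(s \right)} = 3 + \frac{\left(s + 4\right) + s}{5} = 3 + \frac{\left(4 + s\right) + s}{5} = 3 + \frac{4 + 2 s}{5} = 3 + \left(\frac{4}{5} + \frac{2 s}{5}\right) = \frac{19}{5} + \frac{2 s}{5}$)
$\frac{1}{\left(\frac{1}{460 + 78} + v{\left(-13 \right)}\right) - 421} = \frac{1}{\left(\frac{1}{460 + 78} + \left(\frac{19}{5} + \frac{2}{5} \left(-13\right)\right)\right) - 421} = \frac{1}{\left(\frac{1}{538} + \left(\frac{19}{5} - \frac{26}{5}\right)\right) - 421} = \frac{1}{\left(\frac{1}{538} - \frac{7}{5}\right) - 421} = \frac{1}{- \frac{3761}{2690} - 421} = \frac{1}{- \frac{1136251}{2690}} = - \frac{2690}{1136251}$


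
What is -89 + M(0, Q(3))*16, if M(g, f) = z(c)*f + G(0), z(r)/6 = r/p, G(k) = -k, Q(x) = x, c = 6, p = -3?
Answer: -665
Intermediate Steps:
z(r) = -2*r (z(r) = 6*(r/(-3)) = 6*(r*(-⅓)) = 6*(-r/3) = -2*r)
M(g, f) = -12*f (M(g, f) = (-2*6)*f - 1*0 = -12*f + 0 = -12*f)
-89 + M(0, Q(3))*16 = -89 - 12*3*16 = -89 - 36*16 = -89 - 576 = -665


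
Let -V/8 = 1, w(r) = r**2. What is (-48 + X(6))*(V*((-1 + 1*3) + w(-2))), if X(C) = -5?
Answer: 2544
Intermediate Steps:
V = -8 (V = -8*1 = -8)
(-48 + X(6))*(V*((-1 + 1*3) + w(-2))) = (-48 - 5)*(-8*((-1 + 1*3) + (-2)**2)) = -(-424)*((-1 + 3) + 4) = -(-424)*(2 + 4) = -(-424)*6 = -53*(-48) = 2544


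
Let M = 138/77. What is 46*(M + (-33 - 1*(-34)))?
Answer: 9890/77 ≈ 128.44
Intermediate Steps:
M = 138/77 (M = 138*(1/77) = 138/77 ≈ 1.7922)
46*(M + (-33 - 1*(-34))) = 46*(138/77 + (-33 - 1*(-34))) = 46*(138/77 + (-33 + 34)) = 46*(138/77 + 1) = 46*(215/77) = 9890/77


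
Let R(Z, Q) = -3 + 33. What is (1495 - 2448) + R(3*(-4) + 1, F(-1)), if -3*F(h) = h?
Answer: -923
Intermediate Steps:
F(h) = -h/3
R(Z, Q) = 30
(1495 - 2448) + R(3*(-4) + 1, F(-1)) = (1495 - 2448) + 30 = -953 + 30 = -923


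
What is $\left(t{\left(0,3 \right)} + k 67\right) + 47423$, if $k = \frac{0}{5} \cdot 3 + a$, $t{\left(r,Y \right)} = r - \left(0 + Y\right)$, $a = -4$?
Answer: $47152$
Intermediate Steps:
$t{\left(r,Y \right)} = r - Y$
$k = -4$ ($k = \frac{0}{5} \cdot 3 - 4 = 0 \cdot \frac{1}{5} \cdot 3 - 4 = 0 \cdot 3 - 4 = 0 - 4 = -4$)
$\left(t{\left(0,3 \right)} + k 67\right) + 47423 = \left(\left(0 - 3\right) - 268\right) + 47423 = \left(-3 - 268\right) + 47423 = -271 + 47423 = 47152$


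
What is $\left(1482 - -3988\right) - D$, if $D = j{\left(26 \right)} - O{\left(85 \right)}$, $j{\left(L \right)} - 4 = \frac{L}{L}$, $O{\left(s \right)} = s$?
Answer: $5550$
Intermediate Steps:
$j{\left(L \right)} = 5$ ($j{\left(L \right)} = 4 + \frac{L}{L} = 4 + 1 = 5$)
$D = -80$ ($D = 5 - 85 = -80$)
$\left(1482 - -3988\right) - D = \left(1482 - -3988\right) - -80 = \left(1482 + 3988\right) + 80 = 5470 + 80 = 5550$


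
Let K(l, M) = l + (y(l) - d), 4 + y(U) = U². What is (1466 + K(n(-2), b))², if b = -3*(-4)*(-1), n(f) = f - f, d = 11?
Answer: 2105401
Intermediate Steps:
n(f) = 0
b = -12 (b = 12*(-1) = -12)
y(U) = -4 + U²
K(l, M) = -15 + l + l² (K(l, M) = l + ((-4 + l²) - 1*11) = l + ((-4 + l²) - 11) = l + (-15 + l²) = -15 + l + l²)
(1466 + K(n(-2), b))² = (1466 + (-15 + 0 + 0²))² = (1466 + (-15 + 0 + 0))² = (1466 - 15)² = 1451² = 2105401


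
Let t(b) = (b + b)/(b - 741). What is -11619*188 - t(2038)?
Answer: -2833134560/1297 ≈ -2.1844e+6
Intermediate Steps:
t(b) = 2*b/(-741 + b) (t(b) = (2*b)/(-741 + b) = 2*b/(-741 + b))
-11619*188 - t(2038) = -11619*188 - 2*2038/(-741 + 2038) = -2184372 - 2*2038/1297 = -2184372 - 1*4076/1297 = -2184372 - 4076/1297 = -2833134560/1297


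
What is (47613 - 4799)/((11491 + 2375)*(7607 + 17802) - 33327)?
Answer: 42814/352287867 ≈ 0.00012153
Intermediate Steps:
(47613 - 4799)/((11491 + 2375)*(7607 + 17802) - 33327) = 42814/(13866*25409 - 33327) = 42814/(352321194 - 33327) = 42814/352287867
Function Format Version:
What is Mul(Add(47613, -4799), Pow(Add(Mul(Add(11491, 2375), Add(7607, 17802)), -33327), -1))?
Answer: Rational(42814, 352287867) ≈ 0.00012153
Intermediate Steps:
Mul(Add(47613, -4799), Pow(Add(Mul(Add(11491, 2375), Add(7607, 17802)), -33327), -1)) = Mul(42814, Pow(Add(Mul(13866, 25409), -33327), -1)) = Mul(42814, Pow(Add(352321194, -33327), -1)) = Mul(42814, Pow(352287867, -1)) = Mul(42814, Rational(1, 352287867)) = Rational(42814, 352287867)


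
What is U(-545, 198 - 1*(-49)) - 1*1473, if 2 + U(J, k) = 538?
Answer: -937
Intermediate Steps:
U(J, k) = 536 (U(J, k) = -2 + 538 = 536)
U(-545, 198 - 1*(-49)) - 1*1473 = 536 - 1*1473 = 536 - 1473 = -937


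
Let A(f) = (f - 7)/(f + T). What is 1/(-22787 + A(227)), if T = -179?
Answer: -12/273389 ≈ -4.3894e-5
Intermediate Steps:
A(f) = (-7 + f)/(-179 + f) (A(f) = (f - 7)/(f - 179) = (-7 + f)/(-179 + f))
1/(-22787 + A(227)) = 1/(-22787 + (-7 + 227)/(-179 + 227)) = 1/(-22787 + 220/48) = 1/(-22787 + (1/48)*220) = 1/(-22787 + 55/12) = 1/(-273389/12) = -12/273389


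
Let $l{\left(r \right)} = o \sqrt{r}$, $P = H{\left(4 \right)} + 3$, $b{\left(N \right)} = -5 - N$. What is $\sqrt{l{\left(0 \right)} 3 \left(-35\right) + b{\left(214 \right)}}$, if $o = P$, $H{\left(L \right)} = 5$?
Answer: $i \sqrt{219} \approx 14.799 i$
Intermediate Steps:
$P = 8$ ($P = 5 + 3 = 8$)
$o = 8$
$l{\left(r \right)} = 8 \sqrt{r}$
$\sqrt{l{\left(0 \right)} 3 \left(-35\right) + b{\left(214 \right)}} = \sqrt{8 \sqrt{0} \cdot 3 \left(-35\right) - 219} = \sqrt{8 \cdot 0 \cdot 3 \left(-35\right) - 219} = \sqrt{0 \cdot 3 \left(-35\right) - 219} = \sqrt{0 \left(-35\right) - 219} = \sqrt{0 - 219} = \sqrt{-219} = i \sqrt{219}$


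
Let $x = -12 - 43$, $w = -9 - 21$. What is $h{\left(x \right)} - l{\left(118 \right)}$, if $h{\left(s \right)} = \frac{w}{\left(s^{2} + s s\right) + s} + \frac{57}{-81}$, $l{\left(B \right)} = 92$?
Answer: $- \frac{3001259}{32373} \approx -92.709$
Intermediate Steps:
$w = -30$
$x = -55$
$h{\left(s \right)} = - \frac{19}{27} - \frac{30}{s + 2 s^{2}}$ ($h{\left(s \right)} = - \frac{30}{\left(s^{2} + s s\right) + s} + \frac{57}{-81} = - \frac{30}{\left(s^{2} + s^{2}\right) + s} + 57 \left(- \frac{1}{81}\right) = - \frac{30}{2 s^{2} + s} - \frac{19}{27} = - \frac{30}{s + 2 s^{2}} - \frac{19}{27} = - \frac{19}{27} - \frac{30}{s + 2 s^{2}}$)
$h{\left(x \right)} - l{\left(118 \right)} = \frac{-810 - 38 \left(-55\right)^{2} - -1045}{27 \left(-55\right) \left(1 + 2 \left(-55\right)\right)} - 92 = \frac{1}{27} \left(- \frac{1}{55}\right) \frac{1}{1 - 110} \left(-810 - 114950 + 1045\right) - 92 = \frac{1}{27} \left(- \frac{1}{55}\right) \frac{1}{-109} \left(-810 - 114950 + 1045\right) - 92 = \frac{1}{27} \left(- \frac{1}{55}\right) \left(- \frac{1}{109}\right) \left(-114715\right) - 92 = - \frac{22943}{32373} - 92 = - \frac{3001259}{32373}$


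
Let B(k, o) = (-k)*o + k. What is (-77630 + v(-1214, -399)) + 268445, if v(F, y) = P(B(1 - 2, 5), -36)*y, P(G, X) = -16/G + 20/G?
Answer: 190416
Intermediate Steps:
B(k, o) = k - k*o (B(k, o) = -k*o + k = k - k*o)
P(G, X) = 4/G
v(F, y) = y (v(F, y) = (4/(((1 - 2)*(1 - 1*5))))*y = (4/((-(1 - 5))))*y = (4/((-1*(-4))))*y = (4/4)*y = (4*(¼))*y = 1*y = y)
(-77630 + v(-1214, -399)) + 268445 = (-77630 - 399) + 268445 = -78029 + 268445 = 190416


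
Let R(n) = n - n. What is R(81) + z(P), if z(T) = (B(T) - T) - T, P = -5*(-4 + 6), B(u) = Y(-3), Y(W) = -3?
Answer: 17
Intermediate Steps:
R(n) = 0
B(u) = -3
P = -10 (P = -5*2 = -10)
z(T) = -3 - 2*T (z(T) = (-3 - T) - T = -3 - 2*T)
R(81) + z(P) = 0 + (-3 - 2*(-10)) = 0 + (-3 + 20) = 0 + 17 = 17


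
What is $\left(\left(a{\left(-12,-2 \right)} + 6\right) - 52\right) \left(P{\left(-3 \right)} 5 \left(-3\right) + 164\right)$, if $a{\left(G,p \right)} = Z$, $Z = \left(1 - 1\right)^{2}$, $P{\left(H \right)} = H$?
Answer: $-9614$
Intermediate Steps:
$Z = 0$ ($Z = 0^{2} = 0$)
$a{\left(G,p \right)} = 0$
$\left(\left(a{\left(-12,-2 \right)} + 6\right) - 52\right) \left(P{\left(-3 \right)} 5 \left(-3\right) + 164\right) = \left(\left(0 + 6\right) - 52\right) \left(\left(-3\right) 5 \left(-3\right) + 164\right) = \left(6 - 52\right) \left(\left(-15\right) \left(-3\right) + 164\right) = - 46 \left(45 + 164\right) = \left(-46\right) 209 = -9614$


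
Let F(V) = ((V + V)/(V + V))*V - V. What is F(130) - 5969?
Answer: -5969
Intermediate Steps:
F(V) = 0 (F(V) = ((2*V)/((2*V)))*V - V = ((2*V)*(1/(2*V)))*V - V = 1*V - V = V - V = 0)
F(130) - 5969 = 0 - 5969 = -5969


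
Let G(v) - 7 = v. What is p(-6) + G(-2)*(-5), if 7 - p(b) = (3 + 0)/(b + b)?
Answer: -71/4 ≈ -17.750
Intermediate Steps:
G(v) = 7 + v
p(b) = 7 - 3/(2*b) (p(b) = 7 - (3 + 0)/(b + b) = 7 - 3/(2*b))
p(-6) + G(-2)*(-5) = (7 - 3/2/(-6)) + (7 - 2)*(-5) = (7 - 3/2*(-⅙)) + 5*(-5) = (7 + ¼) - 25 = 29/4 - 25 = -71/4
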